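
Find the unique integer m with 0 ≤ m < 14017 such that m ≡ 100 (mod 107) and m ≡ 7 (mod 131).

5771

107⁻¹ mod 131: 107*60 ≡ 1 (mod 131), so 107⁻¹ ≡ 60.
m = 100 + 107*((7 − 100)*60 mod 131) = 100 + 107*53 = 5771.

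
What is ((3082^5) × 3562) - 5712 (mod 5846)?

(3082)^5 ≡ 4504 (mod 5846)
4504 × 3562 = 16043248 ≡ 1824 (mod 5846)
1824 - 5712 = -3888 ≡ 1958 (mod 5846)

1958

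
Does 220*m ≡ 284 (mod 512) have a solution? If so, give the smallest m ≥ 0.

gcd(220, 512) = 4, and 4 | 284, so solutions exist.
Divide through by 4: 55*m = 71 (mod 128).
55⁻¹ ≡ 7 (mod 128).
m ≡ 7*71 ≡ 113 (mod 128).
The smallest non-negative solution is m = 113.

113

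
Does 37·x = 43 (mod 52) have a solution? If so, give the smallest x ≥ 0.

11

gcd(37, 52) = 1, so a unique solution mod 52 exists.
37⁻¹ ≡ 45 (mod 52).
x ≡ 45·43 ≡ 11 (mod 52).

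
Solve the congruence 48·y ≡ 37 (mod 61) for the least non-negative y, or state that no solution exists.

30

gcd(48, 61) = 1, so a unique solution mod 61 exists.
48⁻¹ ≡ 14 (mod 61).
y ≡ 14·37 ≡ 30 (mod 61).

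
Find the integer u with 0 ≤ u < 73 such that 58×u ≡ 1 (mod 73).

Apply the Euclidean algorithm and back-substitute:
73 = 1×58 + 15
58 = 3×15 + 13
15 = 1×13 + 2
13 = 6×2 + 1
2 = 2×1 + 0
gcd(58, 73) = 1, so the inverse exists.
Bézout: 1 = −27×73 + 34×58.
So 58⁻¹ ≡ 34 (mod 73).

34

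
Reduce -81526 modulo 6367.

-81526 = -13*6367 + 1245, so -81526 ≡ 1245 (mod 6367).

1245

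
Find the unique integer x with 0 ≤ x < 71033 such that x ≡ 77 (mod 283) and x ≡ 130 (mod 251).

38282

283⁻¹ mod 251: 283*102 ≡ 1 (mod 251), so 283⁻¹ ≡ 102.
x = 77 + 283*((130 − 77)*102 mod 251) = 77 + 283*135 = 38282.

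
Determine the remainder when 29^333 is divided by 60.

29

333 in binary is 101001101, i.e. 333 = 256 + 64 + 8 + 4 + 1.
29^1 ≡ 29 (mod 60)
29^2 ≡ 29^2 = 841 ≡ 1 (mod 60)
29^4 ≡ 1^2 = 1 (mod 60)
29^8 ≡ 1^2 = 1 (mod 60)
29^16 ≡ 1^2 = 1 (mod 60)
29^32 ≡ 1^2 = 1 (mod 60)
29^64 ≡ 1^2 = 1 (mod 60)
29^128 ≡ 1^2 = 1 (mod 60)
29^256 ≡ 1^2 = 1 (mod 60)
29^333 = 29^256 · 29^64 · 29^8 · 29^4 · 29^1 ≡ 1 · 1 · 1 · 1 · 29 (mod 60).
Accumulate the product:
1 · 1 = 1
1 · 1 = 1
1 · 1 = 1
1 · 29 = 29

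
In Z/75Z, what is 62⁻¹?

23

By the extended Euclidean algorithm:
75 = 1*62 + 13
62 = 4*13 + 10
13 = 1*10 + 3
10 = 3*3 + 1
3 = 3*1 + 0
gcd(62, 75) = 1, so the inverse exists.
Back-substitute for 1:
1 = 1*10 − 3*3
  = −3*13 + 4*10
  = 4*62 − 19*13
  = −19*75 + 23*62
So 62⁻¹ ≡ 23 (mod 75).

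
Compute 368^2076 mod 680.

336

2076 in binary is 100000011100, i.e. 2076 = 2048 + 16 + 8 + 4.
368^1 ≡ 368 (mod 680)
368^2 ≡ 368^2 = 135424 ≡ 104 (mod 680)
368^4 ≡ 104^2 = 10816 ≡ 616 (mod 680)
368^8 ≡ 616^2 = 379456 ≡ 16 (mod 680)
368^16 ≡ 16^2 = 256 (mod 680)
368^32 ≡ 256^2 = 65536 ≡ 256 (mod 680)
368^64 ≡ 256^2 = 65536 ≡ 256 (mod 680)
368^128 ≡ 256^2 = 65536 ≡ 256 (mod 680)
368^256 ≡ 256^2 = 65536 ≡ 256 (mod 680)
368^512 ≡ 256^2 = 65536 ≡ 256 (mod 680)
368^1024 ≡ 256^2 = 65536 ≡ 256 (mod 680)
368^2048 ≡ 256^2 = 65536 ≡ 256 (mod 680)
368^2076 = 368^2048 × 368^16 × 368^8 × 368^4 ≡ 256 × 256 × 16 × 616 (mod 680).
Accumulate the product:
256 × 256 = 65536 ≡ 256
256 × 16 = 4096 ≡ 16
16 × 616 = 9856 ≡ 336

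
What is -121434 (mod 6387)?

6306

-121434 = -20×6387 + 6306, so -121434 ≡ 6306 (mod 6387).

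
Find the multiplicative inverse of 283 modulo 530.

427

530 = 1·283 + 247
283 = 1·247 + 36
247 = 6·36 + 31
36 = 1·31 + 5
31 = 6·5 + 1
5 = 5·1 + 0
gcd(283, 530) = 1, so the inverse exists.
Bézout: 1 = 55·530 − 103·283.
So 283⁻¹ ≡ −103 ≡ 427 (mod 530).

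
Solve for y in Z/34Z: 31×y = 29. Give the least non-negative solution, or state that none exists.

13

gcd(31, 34) = 1, so a unique solution mod 34 exists.
31⁻¹ ≡ 11 (mod 34).
y ≡ 11×29 ≡ 13 (mod 34).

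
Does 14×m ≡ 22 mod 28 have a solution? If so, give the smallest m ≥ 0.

no solution

gcd(14, 28) = 14, and 14 does not divide 22.
So the congruence has no solution.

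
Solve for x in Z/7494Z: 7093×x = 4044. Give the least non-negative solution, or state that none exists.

3522

gcd(7093, 7494) = 1, so a unique solution mod 7494 exists.
7093⁻¹ ≡ 6055 (mod 7494).
x ≡ 6055×4044 ≡ 3522 (mod 7494).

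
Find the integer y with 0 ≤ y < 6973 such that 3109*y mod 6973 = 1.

Apply the Euclidean algorithm and back-substitute:
6973 = 2*3109 + 755
3109 = 4*755 + 89
755 = 8*89 + 43
89 = 2*43 + 3
43 = 14*3 + 1
3 = 3*1 + 0
gcd(3109, 6973) = 1, so the inverse exists.
Back-substitute for 1:
1 = 1*43 − 14*3
  = −14*89 + 29*43
  = 29*755 − 246*89
  = −246*3109 + 1013*755
  = 1013*6973 − 2272*3109
So 3109⁻¹ ≡ −2272 ≡ 4701 (mod 6973).

4701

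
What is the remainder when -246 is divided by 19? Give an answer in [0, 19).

-246 = -13×19 + 1, so -246 ≡ 1 (mod 19).

1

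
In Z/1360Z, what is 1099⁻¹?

Run the extended Euclidean algorithm:
1360 = 1×1099 + 261
1099 = 4×261 + 55
261 = 4×55 + 41
55 = 1×41 + 14
41 = 2×14 + 13
14 = 1×13 + 1
13 = 13×1 + 0
gcd(1099, 1360) = 1, so the inverse exists.
Back-substitute for 1:
1 = 1×14 − 1×13
  = −1×41 + 3×14
  = 3×55 − 4×41
  = −4×261 + 19×55
  = 19×1099 − 80×261
  = −80×1360 + 99×1099
So 1099⁻¹ ≡ 99 (mod 1360).

99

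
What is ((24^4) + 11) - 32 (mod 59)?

57

(24)^4 ≡ 19 (mod 59)
19 + 11 = 30
30 - 32 = -2 ≡ 57 (mod 59)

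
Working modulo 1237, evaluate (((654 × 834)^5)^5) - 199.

654 × 834 = 545436 ≡ 1156 (mod 1237)
(1156)^5 ≡ 690 (mod 1237)
(690)^5 ≡ 951 (mod 1237)
951 - 199 = 752

752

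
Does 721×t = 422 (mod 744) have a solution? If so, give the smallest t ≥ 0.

14

gcd(721, 744) = 1, so a unique solution mod 744 exists.
721⁻¹ ≡ 97 (mod 744).
t ≡ 97×422 ≡ 14 (mod 744).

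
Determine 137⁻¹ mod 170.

By the extended Euclidean algorithm:
170 = 1*137 + 33
137 = 4*33 + 5
33 = 6*5 + 3
5 = 1*3 + 2
3 = 1*2 + 1
2 = 2*1 + 0
gcd(137, 170) = 1, so the inverse exists.
Bézout: 1 = 54*170 − 67*137.
So 137⁻¹ ≡ −67 ≡ 103 (mod 170).

103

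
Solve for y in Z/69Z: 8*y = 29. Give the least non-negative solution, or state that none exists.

64

gcd(8, 69) = 1, so a unique solution mod 69 exists.
8⁻¹ ≡ 26 (mod 69).
y ≡ 26*29 ≡ 64 (mod 69).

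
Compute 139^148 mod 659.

262

148 in binary is 10010100, i.e. 148 = 128 + 16 + 4.
139^1 ≡ 139 (mod 659)
139^2 ≡ 139^2 = 19321 ≡ 210 (mod 659)
139^4 ≡ 210^2 = 44100 ≡ 606 (mod 659)
139^8 ≡ 606^2 = 367236 ≡ 173 (mod 659)
139^16 ≡ 173^2 = 29929 ≡ 274 (mod 659)
139^32 ≡ 274^2 = 75076 ≡ 609 (mod 659)
139^64 ≡ 609^2 = 370881 ≡ 523 (mod 659)
139^128 ≡ 523^2 = 273529 ≡ 44 (mod 659)
139^148 = 139^128 · 139^16 · 139^4 ≡ 44 · 274 · 606 (mod 659).
Accumulate the product:
44 · 274 = 12056 ≡ 194
194 · 606 = 117564 ≡ 262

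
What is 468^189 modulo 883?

189 in binary is 10111101, i.e. 189 = 128 + 32 + 16 + 8 + 4 + 1.
468^1 ≡ 468 (mod 883)
468^2 ≡ 468^2 = 219024 ≡ 40 (mod 883)
468^4 ≡ 40^2 = 1600 ≡ 717 (mod 883)
468^8 ≡ 717^2 = 514089 ≡ 183 (mod 883)
468^16 ≡ 183^2 = 33489 ≡ 818 (mod 883)
468^32 ≡ 818^2 = 669124 ≡ 693 (mod 883)
468^64 ≡ 693^2 = 480249 ≡ 780 (mod 883)
468^128 ≡ 780^2 = 608400 ≡ 13 (mod 883)
468^189 = 468^128 · 468^32 · 468^16 · 468^8 · 468^4 · 468^1 ≡ 13 · 693 · 818 · 183 · 717 · 468 (mod 883).
Accumulate the product:
13 · 693 = 9009 ≡ 179
179 · 818 = 146422 ≡ 727
727 · 183 = 133041 ≡ 591
591 · 717 = 423747 ≡ 790
790 · 468 = 369720 ≡ 626

626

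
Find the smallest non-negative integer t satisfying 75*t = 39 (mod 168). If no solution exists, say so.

5

gcd(75, 168) = 3, and 3 | 39, so solutions exist.
Divide through by 3: 25*t mod 56 = 13.
25⁻¹ ≡ 9 (mod 56).
t ≡ 9*13 ≡ 5 (mod 56).
The smallest non-negative solution is t = 5.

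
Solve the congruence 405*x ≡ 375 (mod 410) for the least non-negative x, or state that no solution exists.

7

gcd(405, 410) = 5, and 5 | 375, so solutions exist.
Divide through by 5: 81*x ≡ 75 mod 82.
81⁻¹ ≡ 81 (mod 82).
x ≡ 81*75 ≡ 7 (mod 82).
The smallest non-negative solution is x = 7.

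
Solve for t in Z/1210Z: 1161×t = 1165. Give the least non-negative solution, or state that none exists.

75

gcd(1161, 1210) = 1, so a unique solution mod 1210 exists.
1161⁻¹ ≡ 321 (mod 1210).
t ≡ 321×1165 ≡ 75 (mod 1210).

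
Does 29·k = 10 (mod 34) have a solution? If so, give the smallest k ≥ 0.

gcd(29, 34) = 1, so a unique solution mod 34 exists.
29⁻¹ ≡ 27 (mod 34).
k ≡ 27·10 ≡ 32 (mod 34).

32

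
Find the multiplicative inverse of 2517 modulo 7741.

7741 = 3*2517 + 190
2517 = 13*190 + 47
190 = 4*47 + 2
47 = 23*2 + 1
2 = 2*1 + 0
gcd(2517, 7741) = 1, so the inverse exists.
Back-substitute for 1:
1 = 1*47 − 23*2
  = −23*190 + 93*47
  = 93*2517 − 1232*190
  = −1232*7741 + 3789*2517
So 2517⁻¹ ≡ 3789 (mod 7741).

3789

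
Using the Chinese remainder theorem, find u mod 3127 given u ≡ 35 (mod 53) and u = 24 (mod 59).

2738

53⁻¹ mod 59: 53×49 ≡ 1 (mod 59), so 53⁻¹ ≡ 49.
u = 35 + 53×((24 − 35)×49 mod 59) = 35 + 53×51 = 2738.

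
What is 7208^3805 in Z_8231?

6548

Using repeated squaring:
7208^1 ≡ 7208 (mod 8231)
7208^2 ≡ 7208^2 = 51955264 ≡ 1192 (mod 8231)
7208^4 ≡ 1192^2 = 1420864 ≡ 5132 (mod 8231)
7208^8 ≡ 5132^2 = 26337424 ≡ 6455 (mod 8231)
7208^16 ≡ 6455^2 = 41667025 ≡ 1703 (mod 8231)
7208^32 ≡ 1703^2 = 2900209 ≡ 2897 (mod 8231)
7208^64 ≡ 2897^2 = 8392609 ≡ 5220 (mod 8231)
7208^128 ≡ 5220^2 = 27248400 ≡ 3790 (mod 8231)
7208^256 ≡ 3790^2 = 14364100 ≡ 1005 (mod 8231)
7208^512 ≡ 1005^2 = 1010025 ≡ 5843 (mod 8231)
7208^1024 ≡ 5843^2 = 34140649 ≡ 6692 (mod 8231)
7208^2048 ≡ 6692^2 = 44782864 ≡ 6224 (mod 8231)
7208^3805 = 7208^2048 × 7208^1024 × 7208^512 × 7208^128 × 7208^64 × 7208^16 × 7208^8 × 7208^4 × 7208^1 ≡ 6224 × 6692 × 5843 × 3790 × 5220 × 1703 × 6455 × 5132 × 7208 (mod 8231).
Accumulate the product:
6224 × 6692 = 41651008 ≡ 2148
2148 × 5843 = 12550764 ≡ 6720
6720 × 3790 = 25468800 ≡ 2086
2086 × 5220 = 10888920 ≡ 7538
7538 × 1703 = 12837214 ≡ 5085
5085 × 6455 = 32823675 ≡ 6678
6678 × 5132 = 34271496 ≡ 5843
5843 × 7208 = 42116344 ≡ 6548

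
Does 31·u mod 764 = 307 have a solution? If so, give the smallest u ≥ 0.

gcd(31, 764) = 1, so a unique solution mod 764 exists.
31⁻¹ ≡ 419 (mod 764).
u ≡ 419·307 ≡ 281 (mod 764).

281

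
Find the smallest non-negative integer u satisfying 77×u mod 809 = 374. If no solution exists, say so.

gcd(77, 809) = 1, so a unique solution mod 809 exists.
77⁻¹ ≡ 788 (mod 809).
u ≡ 788×374 ≡ 236 (mod 809).

236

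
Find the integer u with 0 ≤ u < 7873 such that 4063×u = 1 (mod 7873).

3672

7873 = 1·4063 + 3810
4063 = 1·3810 + 253
3810 = 15·253 + 15
253 = 16·15 + 13
15 = 1·13 + 2
13 = 6·2 + 1
2 = 2·1 + 0
gcd(4063, 7873) = 1, so the inverse exists.
Bézout: 1 = −1895·7873 + 3672·4063.
So 4063⁻¹ ≡ 3672 (mod 7873).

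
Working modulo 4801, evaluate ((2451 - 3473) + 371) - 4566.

4385

2451 - 3473 = -1022 ≡ 3779 (mod 4801)
3779 + 371 = 4150
4150 - 4566 = -416 ≡ 4385 (mod 4801)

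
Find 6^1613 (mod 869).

Compute successive squares:
6^1 ≡ 6 (mod 869)
6^2 ≡ 6^2 = 36 (mod 869)
6^4 ≡ 36^2 = 1296 ≡ 427 (mod 869)
6^8 ≡ 427^2 = 182329 ≡ 708 (mod 869)
6^16 ≡ 708^2 = 501264 ≡ 720 (mod 869)
6^32 ≡ 720^2 = 518400 ≡ 476 (mod 869)
6^64 ≡ 476^2 = 226576 ≡ 636 (mod 869)
6^128 ≡ 636^2 = 404496 ≡ 411 (mod 869)
6^256 ≡ 411^2 = 168921 ≡ 335 (mod 869)
6^512 ≡ 335^2 = 112225 ≡ 124 (mod 869)
6^1024 ≡ 124^2 = 15376 ≡ 603 (mod 869)
6^1613 = 6^1024 × 6^512 × 6^64 × 6^8 × 6^4 × 6^1 ≡ 603 × 124 × 636 × 708 × 427 × 6 (mod 869).
Accumulate the product:
603 × 124 = 74772 ≡ 38
38 × 636 = 24168 ≡ 705
705 × 708 = 499140 ≡ 334
334 × 427 = 142618 ≡ 102
102 × 6 = 612

612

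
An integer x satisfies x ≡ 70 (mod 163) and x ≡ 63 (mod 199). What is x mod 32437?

163⁻¹ mod 199: 163*105 ≡ 1 (mod 199), so 163⁻¹ ≡ 105.
x = 70 + 163*((63 − 70)*105 mod 199) = 70 + 163*61 = 10013.

10013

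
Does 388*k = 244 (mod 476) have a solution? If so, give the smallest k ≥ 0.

gcd(388, 476) = 4, and 4 | 244, so solutions exist.
Divide through by 4: 97*k = 61 (mod 119).
97⁻¹ ≡ 27 (mod 119).
k ≡ 27*61 ≡ 100 (mod 119).
The smallest non-negative solution is k = 100.

100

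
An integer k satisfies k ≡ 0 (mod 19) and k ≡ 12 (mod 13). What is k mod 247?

19⁻¹ mod 13: 19·11 ≡ 1 (mod 13), so 19⁻¹ ≡ 11.
k = 0 + 19·((12 − 0)·11 mod 13) = 0 + 19·2 = 38.

38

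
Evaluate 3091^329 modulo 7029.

Using repeated squaring:
3091^1 ≡ 3091 (mod 7029)
3091^2 ≡ 3091^2 = 9554281 ≡ 1870 (mod 7029)
3091^4 ≡ 1870^2 = 3496900 ≡ 3487 (mod 7029)
3091^8 ≡ 3487^2 = 12159169 ≡ 6028 (mod 7029)
3091^16 ≡ 6028^2 = 36336784 ≡ 3883 (mod 7029)
3091^32 ≡ 3883^2 = 15077689 ≡ 484 (mod 7029)
3091^64 ≡ 484^2 = 234256 ≡ 2299 (mod 7029)
3091^128 ≡ 2299^2 = 5285401 ≡ 6622 (mod 7029)
3091^256 ≡ 6622^2 = 43850884 ≡ 3982 (mod 7029)
3091^329 = 3091^256 × 3091^64 × 3091^8 × 3091^1 ≡ 3982 × 2299 × 6028 × 3091 (mod 7029).
Accumulate the product:
3982 × 2299 = 9154618 ≡ 2860
2860 × 6028 = 17240080 ≡ 4972
4972 × 3091 = 15368452 ≡ 3058

3058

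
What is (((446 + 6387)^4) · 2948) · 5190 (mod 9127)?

446 + 6387 = 6833
(6833)^4 ≡ 1163 (mod 9127)
1163 · 2948 = 3428524 ≡ 5899 (mod 9127)
5899 · 5190 = 30615810 ≡ 3852 (mod 9127)

3852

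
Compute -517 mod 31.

-517 = -17×31 + 10, so -517 ≡ 10 (mod 31).

10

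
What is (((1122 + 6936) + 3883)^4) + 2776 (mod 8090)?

5307

1122 + 6936 = 8058
8058 + 3883 = 11941 ≡ 3851 (mod 8090)
(3851)^4 ≡ 2531 (mod 8090)
2531 + 2776 = 5307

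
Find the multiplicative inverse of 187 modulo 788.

59

788 = 4×187 + 40
187 = 4×40 + 27
40 = 1×27 + 13
27 = 2×13 + 1
13 = 13×1 + 0
gcd(187, 788) = 1, so the inverse exists.
Back-substitute for 1:
1 = 1×27 − 2×13
  = −2×40 + 3×27
  = 3×187 − 14×40
  = −14×788 + 59×187
So 187⁻¹ ≡ 59 (mod 788).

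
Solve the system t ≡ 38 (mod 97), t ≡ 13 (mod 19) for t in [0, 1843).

1590

97⁻¹ mod 19: 97×10 ≡ 1 (mod 19), so 97⁻¹ ≡ 10.
t = 38 + 97×((13 − 38)×10 mod 19) = 38 + 97×16 = 1590.
Check: 1590 mod 97 = 38, 1590 mod 19 = 13. ✓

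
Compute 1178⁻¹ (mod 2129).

Run the extended Euclidean algorithm:
2129 = 1*1178 + 951
1178 = 1*951 + 227
951 = 4*227 + 43
227 = 5*43 + 12
43 = 3*12 + 7
12 = 1*7 + 5
7 = 1*5 + 2
5 = 2*2 + 1
2 = 2*1 + 0
gcd(1178, 2129) = 1, so the inverse exists.
Back-substitute for 1:
1 = 1*5 − 2*2
  = −2*7 + 3*5
  = 3*12 − 5*7
  = −5*43 + 18*12
  = 18*227 − 95*43
  = −95*951 + 398*227
  = 398*1178 − 493*951
  = −493*2129 + 891*1178
So 1178⁻¹ ≡ 891 (mod 2129).

891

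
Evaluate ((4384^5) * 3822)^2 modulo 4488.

(4384)^5 ≡ 3640 (mod 4488)
3640 * 3822 = 13912080 ≡ 3768 (mod 4488)
(3768)^2 ≡ 2280 (mod 4488)

2280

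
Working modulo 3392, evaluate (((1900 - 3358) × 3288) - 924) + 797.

1900 - 3358 = -1458 ≡ 1934 (mod 3392)
1934 × 3288 = 6358992 ≡ 2384 (mod 3392)
2384 - 924 = 1460
1460 + 797 = 2257

2257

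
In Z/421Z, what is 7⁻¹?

421 = 60×7 + 1
7 = 7×1 + 0
gcd(7, 421) = 1, so the inverse exists.
Bézout: 1 = 1×421 − 60×7.
So 7⁻¹ ≡ −60 ≡ 361 (mod 421).

361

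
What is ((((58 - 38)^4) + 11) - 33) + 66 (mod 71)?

10

58 - 38 = 20
(20)^4 ≡ 37 (mod 71)
37 + 11 = 48
48 - 33 = 15
15 + 66 = 81 ≡ 10 (mod 71)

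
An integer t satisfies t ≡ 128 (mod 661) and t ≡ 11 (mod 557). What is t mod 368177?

229495

661⁻¹ mod 557: 661*316 ≡ 1 (mod 557), so 661⁻¹ ≡ 316.
t = 128 + 661*((11 − 128)*316 mod 557) = 128 + 661*347 = 229495.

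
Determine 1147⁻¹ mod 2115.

898

Run the extended Euclidean algorithm:
2115 = 1×1147 + 968
1147 = 1×968 + 179
968 = 5×179 + 73
179 = 2×73 + 33
73 = 2×33 + 7
33 = 4×7 + 5
7 = 1×5 + 2
5 = 2×2 + 1
2 = 2×1 + 0
gcd(1147, 2115) = 1, so the inverse exists.
Bézout: 1 = −487×2115 + 898×1147.
So 1147⁻¹ ≡ 898 (mod 2115).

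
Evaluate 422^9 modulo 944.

352

Compute successive squares:
422^1 ≡ 422 (mod 944)
422^2 ≡ 422^2 = 178084 ≡ 612 (mod 944)
422^4 ≡ 612^2 = 374544 ≡ 720 (mod 944)
422^8 ≡ 720^2 = 518400 ≡ 144 (mod 944)
422^9 = 422^8 · 422^1 ≡ 144 · 422 (mod 944).
144 · 422 = 60768 ≡ 352 (mod 944).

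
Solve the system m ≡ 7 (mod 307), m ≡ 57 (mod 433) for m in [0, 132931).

109606

307⁻¹ mod 433: 307*189 ≡ 1 (mod 433), so 307⁻¹ ≡ 189.
m = 7 + 307*((57 − 7)*189 mod 433) = 7 + 307*357 = 109606.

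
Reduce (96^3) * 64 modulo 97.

(96)^3 ≡ 96 (mod 97)
96 * 64 = 6144 ≡ 33 (mod 97)

33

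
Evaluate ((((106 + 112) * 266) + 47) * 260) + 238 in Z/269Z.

106 + 112 = 218
218 * 266 = 57988 ≡ 153 (mod 269)
153 + 47 = 200
200 * 260 = 52000 ≡ 83 (mod 269)
83 + 238 = 321 ≡ 52 (mod 269)

52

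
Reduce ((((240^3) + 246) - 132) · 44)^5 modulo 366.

(240)^3 ≡ 180 (mod 366)
180 + 246 = 426 ≡ 60 (mod 366)
60 - 132 = -72 ≡ 294 (mod 366)
294 · 44 = 12936 ≡ 126 (mod 366)
(126)^5 ≡ 48 (mod 366)

48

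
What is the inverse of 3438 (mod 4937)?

4275

Run the extended Euclidean algorithm:
4937 = 1×3438 + 1499
3438 = 2×1499 + 440
1499 = 3×440 + 179
440 = 2×179 + 82
179 = 2×82 + 15
82 = 5×15 + 7
15 = 2×7 + 1
7 = 7×1 + 0
gcd(3438, 4937) = 1, so the inverse exists.
Back-substitute for 1:
1 = 1×15 − 2×7
  = −2×82 + 11×15
  = 11×179 − 24×82
  = −24×440 + 59×179
  = 59×1499 − 201×440
  = −201×3438 + 461×1499
  = 461×4937 − 662×3438
So 3438⁻¹ ≡ −662 ≡ 4275 (mod 4937).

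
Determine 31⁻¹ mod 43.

25

Apply the Euclidean algorithm and back-substitute:
43 = 1·31 + 12
31 = 2·12 + 7
12 = 1·7 + 5
7 = 1·5 + 2
5 = 2·2 + 1
2 = 2·1 + 0
gcd(31, 43) = 1, so the inverse exists.
Bézout: 1 = 13·43 − 18·31.
So 31⁻¹ ≡ −18 ≡ 25 (mod 43).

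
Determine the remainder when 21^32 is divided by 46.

Using repeated squaring:
21^1 ≡ 21 (mod 46)
21^2 ≡ 21^2 = 441 ≡ 27 (mod 46)
21^4 ≡ 27^2 = 729 ≡ 39 (mod 46)
21^8 ≡ 39^2 = 1521 ≡ 3 (mod 46)
21^16 ≡ 3^2 = 9 (mod 46)
21^32 ≡ 9^2 = 81 ≡ 35 (mod 46)
So 21^32 ≡ 35 (mod 46).

35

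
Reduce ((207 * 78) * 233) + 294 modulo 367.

207 * 78 = 16146 ≡ 365 (mod 367)
365 * 233 = 85045 ≡ 268 (mod 367)
268 + 294 = 562 ≡ 195 (mod 367)

195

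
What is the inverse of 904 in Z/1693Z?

1693 = 1*904 + 789
904 = 1*789 + 115
789 = 6*115 + 99
115 = 1*99 + 16
99 = 6*16 + 3
16 = 5*3 + 1
3 = 3*1 + 0
gcd(904, 1693) = 1, so the inverse exists.
Back-substitute for 1:
1 = 1*16 − 5*3
  = −5*99 + 31*16
  = 31*115 − 36*99
  = −36*789 + 247*115
  = 247*904 − 283*789
  = −283*1693 + 530*904
So 904⁻¹ ≡ 530 (mod 1693).

530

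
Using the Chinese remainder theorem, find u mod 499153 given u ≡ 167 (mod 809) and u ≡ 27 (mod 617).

809⁻¹ mod 617: 809·331 ≡ 1 (mod 617), so 809⁻¹ ≡ 331.
u = 167 + 809·((27 − 167)·331 mod 617) = 167 + 809·552 = 446735.

446735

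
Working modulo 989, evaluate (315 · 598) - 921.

528

315 · 598 = 188370 ≡ 460 (mod 989)
460 - 921 = -461 ≡ 528 (mod 989)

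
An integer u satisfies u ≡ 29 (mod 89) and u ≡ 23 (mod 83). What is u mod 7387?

7327

89⁻¹ mod 83: 89*14 ≡ 1 (mod 83), so 89⁻¹ ≡ 14.
u = 29 + 89*((23 − 29)*14 mod 83) = 29 + 89*82 = 7327.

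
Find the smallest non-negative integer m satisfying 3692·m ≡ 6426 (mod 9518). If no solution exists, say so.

2175

gcd(3692, 9518) = 2, and 2 | 6426, so solutions exist.
Divide through by 2: 1846·m ≡ 3213 mod 4759.
1846⁻¹ ≡ 3751 (mod 4759).
m ≡ 3751·3213 ≡ 2175 (mod 4759).
The smallest non-negative solution is m = 2175.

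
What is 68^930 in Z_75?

49

Compute successive squares:
68^1 ≡ 68 (mod 75)
68^2 ≡ 68^2 = 4624 ≡ 49 (mod 75)
68^4 ≡ 49^2 = 2401 ≡ 1 (mod 75)
68^8 ≡ 1^2 = 1 (mod 75)
68^16 ≡ 1^2 = 1 (mod 75)
68^32 ≡ 1^2 = 1 (mod 75)
68^64 ≡ 1^2 = 1 (mod 75)
68^128 ≡ 1^2 = 1 (mod 75)
68^256 ≡ 1^2 = 1 (mod 75)
68^512 ≡ 1^2 = 1 (mod 75)
68^930 = 68^512 * 68^256 * 68^128 * 68^32 * 68^2 ≡ 1 * 1 * 1 * 1 * 49 (mod 75).
Accumulate the product:
1 * 1 = 1
1 * 1 = 1
1 * 1 = 1
1 * 49 = 49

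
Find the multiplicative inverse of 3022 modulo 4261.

Apply the Euclidean algorithm and back-substitute:
4261 = 1·3022 + 1239
3022 = 2·1239 + 544
1239 = 2·544 + 151
544 = 3·151 + 91
151 = 1·91 + 60
91 = 1·60 + 31
60 = 1·31 + 29
31 = 1·29 + 2
29 = 14·2 + 1
2 = 2·1 + 0
gcd(3022, 4261) = 1, so the inverse exists.
Back-substitute for 1:
1 = 1·29 − 14·2
  = −14·31 + 15·29
  = 15·60 − 29·31
  = −29·91 + 44·60
  = 44·151 − 73·91
  = −73·544 + 263·151
  = 263·1239 − 599·544
  = −599·3022 + 1461·1239
  = 1461·4261 − 2060·3022
So 3022⁻¹ ≡ −2060 ≡ 2201 (mod 4261).

2201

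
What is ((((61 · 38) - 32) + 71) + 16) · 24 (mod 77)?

61 · 38 = 2318 ≡ 8 (mod 77)
8 - 32 = -24 ≡ 53 (mod 77)
53 + 71 = 124 ≡ 47 (mod 77)
47 + 16 = 63
63 · 24 = 1512 ≡ 49 (mod 77)

49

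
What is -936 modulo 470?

4

-936 = -2×470 + 4, so -936 ≡ 4 (mod 470).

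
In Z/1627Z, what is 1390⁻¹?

Apply the Euclidean algorithm and back-substitute:
1627 = 1×1390 + 237
1390 = 5×237 + 205
237 = 1×205 + 32
205 = 6×32 + 13
32 = 2×13 + 6
13 = 2×6 + 1
6 = 6×1 + 0
gcd(1390, 1627) = 1, so the inverse exists.
Back-substitute for 1:
1 = 1×13 − 2×6
  = −2×32 + 5×13
  = 5×205 − 32×32
  = −32×237 + 37×205
  = 37×1390 − 217×237
  = −217×1627 + 254×1390
So 1390⁻¹ ≡ 254 (mod 1627).

254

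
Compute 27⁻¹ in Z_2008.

595

Apply the Euclidean algorithm and back-substitute:
2008 = 74×27 + 10
27 = 2×10 + 7
10 = 1×7 + 3
7 = 2×3 + 1
3 = 3×1 + 0
gcd(27, 2008) = 1, so the inverse exists.
Back-substitute for 1:
1 = 1×7 − 2×3
  = −2×10 + 3×7
  = 3×27 − 8×10
  = −8×2008 + 595×27
So 27⁻¹ ≡ 595 (mod 2008).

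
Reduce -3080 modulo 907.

548

-3080 = -4·907 + 548, so -3080 ≡ 548 (mod 907).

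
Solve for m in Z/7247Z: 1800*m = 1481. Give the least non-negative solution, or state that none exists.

6350

gcd(1800, 7247) = 1, so a unique solution mod 7247 exists.
1800⁻¹ ≡ 5705 (mod 7247).
m ≡ 5705*1481 ≡ 6350 (mod 7247).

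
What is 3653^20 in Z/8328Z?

By square-and-multiply:
3653^1 ≡ 3653 (mod 8328)
3653^2 ≡ 3653^2 = 13344409 ≡ 2953 (mod 8328)
3653^4 ≡ 2953^2 = 8720209 ≡ 793 (mod 8328)
3653^8 ≡ 793^2 = 628849 ≡ 4249 (mod 8328)
3653^16 ≡ 4249^2 = 18054001 ≡ 7225 (mod 8328)
3653^20 = 3653^16 · 3653^4 ≡ 7225 · 793 (mod 8328).
7225 · 793 = 5729425 ≡ 8089 (mod 8328).

8089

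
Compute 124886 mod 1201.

1183

124886 = 103×1201 + 1183, so 124886 ≡ 1183 (mod 1201).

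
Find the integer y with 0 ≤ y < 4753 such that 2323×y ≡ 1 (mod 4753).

4753 = 2*2323 + 107
2323 = 21*107 + 76
107 = 1*76 + 31
76 = 2*31 + 14
31 = 2*14 + 3
14 = 4*3 + 2
3 = 1*2 + 1
2 = 2*1 + 0
gcd(2323, 4753) = 1, so the inverse exists.
Back-substitute for 1:
1 = 1*3 − 1*2
  = −1*14 + 5*3
  = 5*31 − 11*14
  = −11*76 + 27*31
  = 27*107 − 38*76
  = −38*2323 + 825*107
  = 825*4753 − 1688*2323
So 2323⁻¹ ≡ −1688 ≡ 3065 (mod 4753).

3065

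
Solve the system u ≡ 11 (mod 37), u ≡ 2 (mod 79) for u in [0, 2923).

37⁻¹ mod 79: 37×47 ≡ 1 (mod 79), so 37⁻¹ ≡ 47.
u = 11 + 37×((2 − 11)×47 mod 79) = 11 + 37×51 = 1898.

1898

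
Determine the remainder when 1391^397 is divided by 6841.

5018

By square-and-multiply:
397 in binary is 110001101, i.e. 397 = 256 + 128 + 8 + 4 + 1.
1391^1 ≡ 1391 (mod 6841)
1391^2 ≡ 1391^2 = 1934881 ≡ 5719 (mod 6841)
1391^4 ≡ 5719^2 = 32706961 ≡ 140 (mod 6841)
1391^8 ≡ 140^2 = 19600 ≡ 5918 (mod 6841)
1391^16 ≡ 5918^2 = 35022724 ≡ 3645 (mod 6841)
1391^32 ≡ 3645^2 = 13286025 ≡ 803 (mod 6841)
1391^64 ≡ 803^2 = 644809 ≡ 1755 (mod 6841)
1391^128 ≡ 1755^2 = 3080025 ≡ 1575 (mod 6841)
1391^256 ≡ 1575^2 = 2480625 ≡ 4183 (mod 6841)
1391^397 = 1391^256 * 1391^128 * 1391^8 * 1391^4 * 1391^1 ≡ 4183 * 1575 * 5918 * 140 * 1391 (mod 6841).
Accumulate the product:
4183 * 1575 = 6588225 ≡ 342
342 * 5918 = 2023956 ≡ 5861
5861 * 140 = 820540 ≡ 6461
6461 * 1391 = 8987251 ≡ 5018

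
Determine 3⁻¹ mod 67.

45

67 = 22*3 + 1
3 = 3*1 + 0
gcd(3, 67) = 1, so the inverse exists.
Back-substitute for 1:
1 = 1*67 − 22*3
So 3⁻¹ ≡ −22 ≡ 45 (mod 67).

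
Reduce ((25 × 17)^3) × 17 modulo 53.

17

25 × 17 = 425 ≡ 1 (mod 53)
(1)^3 ≡ 1 (mod 53)
1 × 17 = 17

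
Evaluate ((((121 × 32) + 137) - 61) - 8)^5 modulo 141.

85

121 × 32 = 3872 ≡ 65 (mod 141)
65 + 137 = 202 ≡ 61 (mod 141)
61 - 61 = 0
0 - 8 = -8 ≡ 133 (mod 141)
(133)^5 ≡ 85 (mod 141)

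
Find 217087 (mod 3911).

217087 = 55*3911 + 1982, so 217087 ≡ 1982 (mod 3911).

1982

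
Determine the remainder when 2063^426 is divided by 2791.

2063^1 ≡ 2063 (mod 2791)
2063^2 ≡ 2063^2 = 4255969 ≡ 2485 (mod 2791)
2063^4 ≡ 2485^2 = 6175225 ≡ 1533 (mod 2791)
2063^8 ≡ 1533^2 = 2350089 ≡ 67 (mod 2791)
2063^16 ≡ 67^2 = 4489 ≡ 1698 (mod 2791)
2063^32 ≡ 1698^2 = 2883204 ≡ 101 (mod 2791)
2063^64 ≡ 101^2 = 10201 ≡ 1828 (mod 2791)
2063^128 ≡ 1828^2 = 3341584 ≡ 757 (mod 2791)
2063^256 ≡ 757^2 = 573049 ≡ 894 (mod 2791)
2063^426 = 2063^256 × 2063^128 × 2063^32 × 2063^8 × 2063^2 ≡ 894 × 757 × 101 × 67 × 2485 (mod 2791).
Accumulate the product:
894 × 757 = 676758 ≡ 1336
1336 × 101 = 134936 ≡ 968
968 × 67 = 64856 ≡ 663
663 × 2485 = 1647555 ≡ 865

865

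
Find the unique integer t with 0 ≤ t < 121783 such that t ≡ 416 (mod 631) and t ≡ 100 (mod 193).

631⁻¹ mod 193: 631*26 ≡ 1 (mod 193), so 631⁻¹ ≡ 26.
t = 416 + 631*((100 − 416)*26 mod 193) = 416 + 631*83 = 52789.

52789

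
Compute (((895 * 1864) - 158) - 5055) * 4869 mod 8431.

895 * 1864 = 1668280 ≡ 7373 (mod 8431)
7373 - 158 = 7215
7215 - 5055 = 2160
2160 * 4869 = 10517040 ≡ 3583 (mod 8431)

3583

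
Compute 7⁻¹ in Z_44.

19

Run the extended Euclidean algorithm:
44 = 6*7 + 2
7 = 3*2 + 1
2 = 2*1 + 0
gcd(7, 44) = 1, so the inverse exists.
Bézout: 1 = −3*44 + 19*7.
So 7⁻¹ ≡ 19 (mod 44).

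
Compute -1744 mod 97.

2

-1744 = -18*97 + 2, so -1744 ≡ 2 (mod 97).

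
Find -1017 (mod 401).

186

-1017 = -3·401 + 186, so -1017 ≡ 186 (mod 401).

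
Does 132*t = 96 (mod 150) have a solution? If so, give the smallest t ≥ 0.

gcd(132, 150) = 6, and 6 | 96, so solutions exist.
Divide through by 6: 22*t ≡ 16 mod 25.
22⁻¹ ≡ 8 (mod 25).
t ≡ 8*16 ≡ 3 (mod 25).
The smallest non-negative solution is t = 3.

3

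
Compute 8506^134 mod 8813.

Using repeated squaring:
134 in binary is 10000110, i.e. 134 = 128 + 4 + 2.
8506^1 ≡ 8506 (mod 8813)
8506^2 ≡ 8506^2 = 72352036 ≡ 6119 (mod 8813)
8506^4 ≡ 6119^2 = 37442161 ≡ 4537 (mod 8813)
8506^8 ≡ 4537^2 = 20584369 ≡ 6014 (mod 8813)
8506^16 ≡ 6014^2 = 36168196 ≡ 8457 (mod 8813)
8506^32 ≡ 8457^2 = 71520849 ≡ 3354 (mod 8813)
8506^64 ≡ 3354^2 = 11249316 ≡ 3928 (mod 8813)
8506^128 ≡ 3928^2 = 15429184 ≡ 6434 (mod 8813)
8506^134 = 8506^128 · 8506^4 · 8506^2 ≡ 6434 · 4537 · 6119 (mod 8813).
Accumulate the product:
6434 · 4537 = 29191058 ≡ 2402
2402 · 6119 = 14697838 ≡ 6567

6567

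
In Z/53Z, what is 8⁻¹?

53 = 6*8 + 5
8 = 1*5 + 3
5 = 1*3 + 2
3 = 1*2 + 1
2 = 2*1 + 0
gcd(8, 53) = 1, so the inverse exists.
Bézout: 1 = −3*53 + 20*8.
So 8⁻¹ ≡ 20 (mod 53).

20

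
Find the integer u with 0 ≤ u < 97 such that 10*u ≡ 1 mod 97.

68

Apply the Euclidean algorithm and back-substitute:
97 = 9*10 + 7
10 = 1*7 + 3
7 = 2*3 + 1
3 = 3*1 + 0
gcd(10, 97) = 1, so the inverse exists.
Back-substitute for 1:
1 = 1*7 − 2*3
  = −2*10 + 3*7
  = 3*97 − 29*10
So 10⁻¹ ≡ −29 ≡ 68 (mod 97).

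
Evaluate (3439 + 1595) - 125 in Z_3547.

1362

3439 + 1595 = 5034 ≡ 1487 (mod 3547)
1487 - 125 = 1362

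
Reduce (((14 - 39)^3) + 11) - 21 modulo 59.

14 - 39 = -25 ≡ 34 (mod 59)
(34)^3 ≡ 10 (mod 59)
10 + 11 = 21
21 - 21 = 0

0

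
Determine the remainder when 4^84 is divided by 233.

84 in binary is 1010100, i.e. 84 = 64 + 16 + 4.
4^1 ≡ 4 (mod 233)
4^2 ≡ 4^2 = 16 (mod 233)
4^4 ≡ 16^2 = 256 ≡ 23 (mod 233)
4^8 ≡ 23^2 = 529 ≡ 63 (mod 233)
4^16 ≡ 63^2 = 3969 ≡ 8 (mod 233)
4^32 ≡ 8^2 = 64 (mod 233)
4^64 ≡ 64^2 = 4096 ≡ 135 (mod 233)
4^84 = 4^64 × 4^16 × 4^4 ≡ 135 × 8 × 23 (mod 233).
Accumulate the product:
135 × 8 = 1080 ≡ 148
148 × 23 = 3404 ≡ 142

142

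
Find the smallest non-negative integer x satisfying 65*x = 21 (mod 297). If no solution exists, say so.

gcd(65, 297) = 1, so a unique solution mod 297 exists.
65⁻¹ ≡ 32 (mod 297).
x ≡ 32*21 ≡ 78 (mod 297).

78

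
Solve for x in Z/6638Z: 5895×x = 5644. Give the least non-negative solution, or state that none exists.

gcd(5895, 6638) = 1, so a unique solution mod 6638 exists.
5895⁻¹ ≡ 5825 (mod 6638).
x ≡ 5825×5644 ≡ 4924 (mod 6638).

4924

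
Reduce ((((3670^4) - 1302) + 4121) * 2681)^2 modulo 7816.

2961

(3670)^4 ≡ 4392 (mod 7816)
4392 - 1302 = 3090
3090 + 4121 = 7211
7211 * 2681 = 19332691 ≡ 3723 (mod 7816)
(3723)^2 ≡ 2961 (mod 7816)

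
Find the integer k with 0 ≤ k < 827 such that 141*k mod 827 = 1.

305

Run the extended Euclidean algorithm:
827 = 5×141 + 122
141 = 1×122 + 19
122 = 6×19 + 8
19 = 2×8 + 3
8 = 2×3 + 2
3 = 1×2 + 1
2 = 2×1 + 0
gcd(141, 827) = 1, so the inverse exists.
Back-substitute for 1:
1 = 1×3 − 1×2
  = −1×8 + 3×3
  = 3×19 − 7×8
  = −7×122 + 45×19
  = 45×141 − 52×122
  = −52×827 + 305×141
So 141⁻¹ ≡ 305 (mod 827).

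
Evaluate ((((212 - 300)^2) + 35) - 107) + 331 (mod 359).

105

212 - 300 = -88 ≡ 271 (mod 359)
(271)^2 ≡ 205 (mod 359)
205 + 35 = 240
240 - 107 = 133
133 + 331 = 464 ≡ 105 (mod 359)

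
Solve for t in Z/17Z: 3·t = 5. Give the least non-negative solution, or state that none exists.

gcd(3, 17) = 1, so a unique solution mod 17 exists.
3⁻¹ ≡ 6 (mod 17).
t ≡ 6·5 ≡ 13 (mod 17).

13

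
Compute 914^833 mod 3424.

1088

By square-and-multiply:
833 in binary is 1101000001, i.e. 833 = 512 + 256 + 64 + 1.
914^1 ≡ 914 (mod 3424)
914^2 ≡ 914^2 = 835396 ≡ 3364 (mod 3424)
914^4 ≡ 3364^2 = 11316496 ≡ 176 (mod 3424)
914^8 ≡ 176^2 = 30976 ≡ 160 (mod 3424)
914^16 ≡ 160^2 = 25600 ≡ 1632 (mod 3424)
914^32 ≡ 1632^2 = 2663424 ≡ 2976 (mod 3424)
914^64 ≡ 2976^2 = 8856576 ≡ 2112 (mod 3424)
914^128 ≡ 2112^2 = 4460544 ≡ 2496 (mod 3424)
914^256 ≡ 2496^2 = 6230016 ≡ 1760 (mod 3424)
914^512 ≡ 1760^2 = 3097600 ≡ 2304 (mod 3424)
914^833 = 914^512 * 914^256 * 914^64 * 914^1 ≡ 2304 * 1760 * 2112 * 914 (mod 3424).
Accumulate the product:
2304 * 1760 = 4055040 ≡ 1024
1024 * 2112 = 2162688 ≡ 2144
2144 * 914 = 1959616 ≡ 1088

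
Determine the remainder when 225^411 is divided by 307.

68

Compute successive squares:
411 in binary is 110011011, i.e. 411 = 256 + 128 + 16 + 8 + 2 + 1.
225^1 ≡ 225 (mod 307)
225^2 ≡ 225^2 = 50625 ≡ 277 (mod 307)
225^4 ≡ 277^2 = 76729 ≡ 286 (mod 307)
225^8 ≡ 286^2 = 81796 ≡ 134 (mod 307)
225^16 ≡ 134^2 = 17956 ≡ 150 (mod 307)
225^32 ≡ 150^2 = 22500 ≡ 89 (mod 307)
225^64 ≡ 89^2 = 7921 ≡ 246 (mod 307)
225^128 ≡ 246^2 = 60516 ≡ 37 (mod 307)
225^256 ≡ 37^2 = 1369 ≡ 141 (mod 307)
225^411 = 225^256 × 225^128 × 225^16 × 225^8 × 225^2 × 225^1 ≡ 141 × 37 × 150 × 134 × 277 × 225 (mod 307).
Accumulate the product:
141 × 37 = 5217 ≡ 305
305 × 150 = 45750 ≡ 7
7 × 134 = 938 ≡ 17
17 × 277 = 4709 ≡ 104
104 × 225 = 23400 ≡ 68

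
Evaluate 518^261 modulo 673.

Using repeated squaring:
261 in binary is 100000101, i.e. 261 = 256 + 4 + 1.
518^1 ≡ 518 (mod 673)
518^2 ≡ 518^2 = 268324 ≡ 470 (mod 673)
518^4 ≡ 470^2 = 220900 ≡ 156 (mod 673)
518^8 ≡ 156^2 = 24336 ≡ 108 (mod 673)
518^16 ≡ 108^2 = 11664 ≡ 223 (mod 673)
518^32 ≡ 223^2 = 49729 ≡ 600 (mod 673)
518^64 ≡ 600^2 = 360000 ≡ 618 (mod 673)
518^128 ≡ 618^2 = 381924 ≡ 333 (mod 673)
518^256 ≡ 333^2 = 110889 ≡ 517 (mod 673)
518^261 = 518^256 · 518^4 · 518^1 ≡ 517 · 156 · 518 (mod 673).
Accumulate the product:
517 · 156 = 80652 ≡ 565
565 · 518 = 292670 ≡ 588

588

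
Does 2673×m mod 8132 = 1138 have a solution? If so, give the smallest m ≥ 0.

gcd(2673, 8132) = 1, so a unique solution mod 8132 exists.
2673⁻¹ ≡ 6045 (mod 8132).
m ≡ 6045×1138 ≡ 7670 (mod 8132).

7670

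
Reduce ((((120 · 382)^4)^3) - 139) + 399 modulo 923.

521

120 · 382 = 45840 ≡ 613 (mod 923)
(613)^4 ≡ 588 (mod 923)
(588)^3 ≡ 261 (mod 923)
261 - 139 = 122
122 + 399 = 521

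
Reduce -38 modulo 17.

13

-38 = -3*17 + 13, so -38 ≡ 13 (mod 17).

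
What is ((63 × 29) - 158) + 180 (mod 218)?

63 × 29 = 1827 ≡ 83 (mod 218)
83 - 158 = -75 ≡ 143 (mod 218)
143 + 180 = 323 ≡ 105 (mod 218)

105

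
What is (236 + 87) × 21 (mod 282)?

15

236 + 87 = 323 ≡ 41 (mod 282)
41 × 21 = 861 ≡ 15 (mod 282)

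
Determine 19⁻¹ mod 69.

Run the extended Euclidean algorithm:
69 = 3·19 + 12
19 = 1·12 + 7
12 = 1·7 + 5
7 = 1·5 + 2
5 = 2·2 + 1
2 = 2·1 + 0
gcd(19, 69) = 1, so the inverse exists.
Back-substitute for 1:
1 = 1·5 − 2·2
  = −2·7 + 3·5
  = 3·12 − 5·7
  = −5·19 + 8·12
  = 8·69 − 29·19
So 19⁻¹ ≡ −29 ≡ 40 (mod 69).

40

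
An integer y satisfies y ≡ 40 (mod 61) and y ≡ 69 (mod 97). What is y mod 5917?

2785

61⁻¹ mod 97: 61·35 ≡ 1 (mod 97), so 61⁻¹ ≡ 35.
y = 40 + 61·((69 − 40)·35 mod 97) = 40 + 61·45 = 2785.
Check: 2785 mod 61 = 40, 2785 mod 97 = 69. ✓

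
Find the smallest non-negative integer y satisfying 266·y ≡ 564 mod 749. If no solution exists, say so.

no solution

gcd(266, 749) = 7, and 7 does not divide 564.
So the congruence has no solution.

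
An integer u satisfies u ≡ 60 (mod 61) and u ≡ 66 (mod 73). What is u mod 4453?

61⁻¹ mod 73: 61·6 ≡ 1 (mod 73), so 61⁻¹ ≡ 6.
u = 60 + 61·((66 − 60)·6 mod 73) = 60 + 61·36 = 2256.

2256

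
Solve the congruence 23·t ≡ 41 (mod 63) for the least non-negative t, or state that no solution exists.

gcd(23, 63) = 1, so a unique solution mod 63 exists.
23⁻¹ ≡ 11 (mod 63).
t ≡ 11·41 ≡ 10 (mod 63).

10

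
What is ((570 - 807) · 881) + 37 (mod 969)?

570 - 807 = -237 ≡ 732 (mod 969)
732 · 881 = 644892 ≡ 507 (mod 969)
507 + 37 = 544

544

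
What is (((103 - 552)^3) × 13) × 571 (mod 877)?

563

103 - 552 = -449 ≡ 428 (mod 877)
(428)^3 ≡ 706 (mod 877)
706 × 13 = 9178 ≡ 408 (mod 877)
408 × 571 = 232968 ≡ 563 (mod 877)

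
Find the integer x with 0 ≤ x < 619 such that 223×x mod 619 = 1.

Apply the Euclidean algorithm and back-substitute:
619 = 2*223 + 173
223 = 1*173 + 50
173 = 3*50 + 23
50 = 2*23 + 4
23 = 5*4 + 3
4 = 1*3 + 1
3 = 3*1 + 0
gcd(223, 619) = 1, so the inverse exists.
Back-substitute for 1:
1 = 1*4 − 1*3
  = −1*23 + 6*4
  = 6*50 − 13*23
  = −13*173 + 45*50
  = 45*223 − 58*173
  = −58*619 + 161*223
So 223⁻¹ ≡ 161 (mod 619).

161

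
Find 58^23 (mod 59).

By square-and-multiply:
58^1 ≡ 58 (mod 59)
58^2 ≡ 58^2 = 3364 ≡ 1 (mod 59)
58^4 ≡ 1^2 = 1 (mod 59)
58^8 ≡ 1^2 = 1 (mod 59)
58^16 ≡ 1^2 = 1 (mod 59)
58^23 = 58^16 × 58^4 × 58^2 × 58^1 ≡ 1 × 1 × 1 × 58 (mod 59).
Accumulate the product:
1 × 1 = 1
1 × 1 = 1
1 × 58 = 58

58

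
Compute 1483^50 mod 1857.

By square-and-multiply:
50 in binary is 110010, i.e. 50 = 32 + 16 + 2.
1483^1 ≡ 1483 (mod 1857)
1483^2 ≡ 1483^2 = 2199289 ≡ 601 (mod 1857)
1483^4 ≡ 601^2 = 361201 ≡ 943 (mod 1857)
1483^8 ≡ 943^2 = 889249 ≡ 1603 (mod 1857)
1483^16 ≡ 1603^2 = 2569609 ≡ 1378 (mod 1857)
1483^32 ≡ 1378^2 = 1898884 ≡ 1030 (mod 1857)
1483^50 = 1483^32 · 1483^16 · 1483^2 ≡ 1030 · 1378 · 601 (mod 1857).
Accumulate the product:
1030 · 1378 = 1419340 ≡ 592
592 · 601 = 355792 ≡ 1105

1105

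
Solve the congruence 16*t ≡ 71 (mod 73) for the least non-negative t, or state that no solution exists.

9

gcd(16, 73) = 1, so a unique solution mod 73 exists.
16⁻¹ ≡ 32 (mod 73).
t ≡ 32*71 ≡ 9 (mod 73).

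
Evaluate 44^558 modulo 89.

8

558 in binary is 1000101110, i.e. 558 = 512 + 32 + 8 + 4 + 2.
44^1 ≡ 44 (mod 89)
44^2 ≡ 44^2 = 1936 ≡ 67 (mod 89)
44^4 ≡ 67^2 = 4489 ≡ 39 (mod 89)
44^8 ≡ 39^2 = 1521 ≡ 8 (mod 89)
44^16 ≡ 8^2 = 64 (mod 89)
44^32 ≡ 64^2 = 4096 ≡ 2 (mod 89)
44^64 ≡ 2^2 = 4 (mod 89)
44^128 ≡ 4^2 = 16 (mod 89)
44^256 ≡ 16^2 = 256 ≡ 78 (mod 89)
44^512 ≡ 78^2 = 6084 ≡ 32 (mod 89)
44^558 = 44^512 * 44^32 * 44^8 * 44^4 * 44^2 ≡ 32 * 2 * 8 * 39 * 67 (mod 89).
Accumulate the product:
32 * 2 = 64
64 * 8 = 512 ≡ 67
67 * 39 = 2613 ≡ 32
32 * 67 = 2144 ≡ 8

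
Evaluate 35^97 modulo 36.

97 in binary is 1100001, i.e. 97 = 64 + 32 + 1.
35^1 ≡ 35 (mod 36)
35^2 ≡ 35^2 = 1225 ≡ 1 (mod 36)
35^4 ≡ 1^2 = 1 (mod 36)
35^8 ≡ 1^2 = 1 (mod 36)
35^16 ≡ 1^2 = 1 (mod 36)
35^32 ≡ 1^2 = 1 (mod 36)
35^64 ≡ 1^2 = 1 (mod 36)
35^97 = 35^64 × 35^32 × 35^1 ≡ 1 × 1 × 35 (mod 36).
Accumulate the product:
1 × 1 = 1
1 × 35 = 35

35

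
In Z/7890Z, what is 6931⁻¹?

7890 = 1×6931 + 959
6931 = 7×959 + 218
959 = 4×218 + 87
218 = 2×87 + 44
87 = 1×44 + 43
44 = 1×43 + 1
43 = 43×1 + 0
gcd(6931, 7890) = 1, so the inverse exists.
Back-substitute for 1:
1 = 1×44 − 1×43
  = −1×87 + 2×44
  = 2×218 − 5×87
  = −5×959 + 22×218
  = 22×6931 − 159×959
  = −159×7890 + 181×6931
So 6931⁻¹ ≡ 181 (mod 7890).

181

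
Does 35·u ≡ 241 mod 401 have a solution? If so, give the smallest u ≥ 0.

110

gcd(35, 401) = 1, so a unique solution mod 401 exists.
35⁻¹ ≡ 275 (mod 401).
u ≡ 275·241 ≡ 110 (mod 401).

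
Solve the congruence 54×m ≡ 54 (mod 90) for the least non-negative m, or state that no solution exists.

1

gcd(54, 90) = 18, and 18 | 54, so solutions exist.
Divide through by 18: 3×m mod 5 = 3.
3⁻¹ ≡ 2 (mod 5).
m ≡ 2×3 ≡ 1 (mod 5).
The smallest non-negative solution is m = 1.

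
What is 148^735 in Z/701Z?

608

735 in binary is 1011011111, i.e. 735 = 512 + 128 + 64 + 16 + 8 + 4 + 2 + 1.
148^1 ≡ 148 (mod 701)
148^2 ≡ 148^2 = 21904 ≡ 173 (mod 701)
148^4 ≡ 173^2 = 29929 ≡ 487 (mod 701)
148^8 ≡ 487^2 = 237169 ≡ 231 (mod 701)
148^16 ≡ 231^2 = 53361 ≡ 85 (mod 701)
148^32 ≡ 85^2 = 7225 ≡ 215 (mod 701)
148^64 ≡ 215^2 = 46225 ≡ 660 (mod 701)
148^128 ≡ 660^2 = 435600 ≡ 279 (mod 701)
148^256 ≡ 279^2 = 77841 ≡ 30 (mod 701)
148^512 ≡ 30^2 = 900 ≡ 199 (mod 701)
148^735 = 148^512 * 148^128 * 148^64 * 148^16 * 148^8 * 148^4 * 148^2 * 148^1 ≡ 199 * 279 * 660 * 85 * 231 * 487 * 173 * 148 (mod 701).
Accumulate the product:
199 * 279 = 55521 ≡ 142
142 * 660 = 93720 ≡ 487
487 * 85 = 41395 ≡ 36
36 * 231 = 8316 ≡ 605
605 * 487 = 294635 ≡ 215
215 * 173 = 37195 ≡ 42
42 * 148 = 6216 ≡ 608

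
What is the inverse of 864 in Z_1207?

929

Run the extended Euclidean algorithm:
1207 = 1×864 + 343
864 = 2×343 + 178
343 = 1×178 + 165
178 = 1×165 + 13
165 = 12×13 + 9
13 = 1×9 + 4
9 = 2×4 + 1
4 = 4×1 + 0
gcd(864, 1207) = 1, so the inverse exists.
Bézout: 1 = 199×1207 − 278×864.
So 864⁻¹ ≡ −278 ≡ 929 (mod 1207).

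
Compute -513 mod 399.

285

-513 = -2*399 + 285, so -513 ≡ 285 (mod 399).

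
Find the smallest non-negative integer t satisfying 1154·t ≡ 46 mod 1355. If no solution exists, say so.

gcd(1154, 1355) = 1, so a unique solution mod 1355 exists.
1154⁻¹ ≡ 964 (mod 1355).
t ≡ 964·46 ≡ 984 (mod 1355).

984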